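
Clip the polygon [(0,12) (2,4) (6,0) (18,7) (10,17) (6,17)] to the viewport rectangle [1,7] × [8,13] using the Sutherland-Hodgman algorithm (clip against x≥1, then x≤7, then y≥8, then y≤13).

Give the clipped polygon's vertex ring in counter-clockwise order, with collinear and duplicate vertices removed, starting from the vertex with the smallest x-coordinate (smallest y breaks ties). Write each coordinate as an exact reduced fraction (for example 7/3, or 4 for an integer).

1. After x ≥ 1: [(1,77/6) (1,8) (2,4) (6,0) (18,7) (10,17) (6,17)]
2. After x ≤ 7: [(1,77/6) (1,8) (2,4) (6,0) (7,7/12) (7,17) (6,17)]
3. After y ≥ 8: [(1,77/6) (1,8) (1,8) (7,8) (7,17) (6,17)]
4. After y ≤ 13: [(6/5,13) (1,77/6) (1,8) (1,8) (7,8) (7,13)]
5. Canonical ring: [(1,8) (7,8) (7,13) (6/5,13) (1,77/6)]

Clipped polygon: [(1,8) (7,8) (7,13) (6/5,13) (1,77/6)]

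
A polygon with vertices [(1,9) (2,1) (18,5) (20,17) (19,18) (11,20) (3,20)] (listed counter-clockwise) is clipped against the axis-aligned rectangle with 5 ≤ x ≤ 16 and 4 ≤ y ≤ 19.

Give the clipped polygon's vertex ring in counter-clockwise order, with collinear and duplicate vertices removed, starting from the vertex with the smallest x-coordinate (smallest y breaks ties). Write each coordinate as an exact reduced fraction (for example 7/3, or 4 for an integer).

Clipped polygon: [(5,4) (14,4) (16,9/2) (16,75/4) (15,19) (5,19)]

1. After x ≥ 5: [(5,7/4) (18,5) (20,17) (19,18) (11,20) (5,20)]
2. After x ≤ 16: [(5,7/4) (16,9/2) (16,75/4) (11,20) (5,20)]
3. After y ≥ 4: [(5,4) (14,4) (16,9/2) (16,75/4) (11,20) (5,20)]
4. After y ≤ 19: [(5,19) (5,4) (14,4) (16,9/2) (16,75/4) (15,19)]
5. Canonical ring: [(5,4) (14,4) (16,9/2) (16,75/4) (15,19) (5,19)]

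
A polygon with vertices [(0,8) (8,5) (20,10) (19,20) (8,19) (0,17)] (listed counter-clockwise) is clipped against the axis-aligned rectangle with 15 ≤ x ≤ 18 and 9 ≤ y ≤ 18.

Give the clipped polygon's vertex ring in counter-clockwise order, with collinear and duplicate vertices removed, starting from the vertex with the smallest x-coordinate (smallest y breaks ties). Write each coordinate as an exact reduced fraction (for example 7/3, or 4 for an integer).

Clipped polygon: [(15,9) (88/5,9) (18,55/6) (18,18) (15,18)]

1. After x ≥ 15: [(15,95/12) (20,10) (19,20) (15,216/11)]
2. After x ≤ 18: [(15,95/12) (18,55/6) (18,219/11) (15,216/11)]
3. After y ≥ 9: [(15,9) (88/5,9) (18,55/6) (18,219/11) (15,216/11)]
4. After y ≤ 18: [(15,18) (15,9) (88/5,9) (18,55/6) (18,18)]
5. Canonical ring: [(15,9) (88/5,9) (18,55/6) (18,18) (15,18)]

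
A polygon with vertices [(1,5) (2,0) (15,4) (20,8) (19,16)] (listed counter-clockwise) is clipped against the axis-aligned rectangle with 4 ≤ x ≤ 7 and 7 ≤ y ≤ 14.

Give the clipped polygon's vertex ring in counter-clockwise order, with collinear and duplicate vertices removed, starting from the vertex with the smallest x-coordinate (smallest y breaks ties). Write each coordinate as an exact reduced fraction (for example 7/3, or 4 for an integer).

Clipped polygon: [(47/11,7) (7,7) (7,26/3)]

1. After x ≥ 4: [(4,41/6) (4,8/13) (15,4) (20,8) (19,16)]
2. After x ≤ 7: [(7,26/3) (4,41/6) (4,8/13) (7,20/13)]
3. After y ≥ 7: [(7,7) (7,26/3) (47/11,7)]
4. After y ≤ 14: [(7,7) (7,26/3) (47/11,7)]
5. Canonical ring: [(47/11,7) (7,7) (7,26/3)]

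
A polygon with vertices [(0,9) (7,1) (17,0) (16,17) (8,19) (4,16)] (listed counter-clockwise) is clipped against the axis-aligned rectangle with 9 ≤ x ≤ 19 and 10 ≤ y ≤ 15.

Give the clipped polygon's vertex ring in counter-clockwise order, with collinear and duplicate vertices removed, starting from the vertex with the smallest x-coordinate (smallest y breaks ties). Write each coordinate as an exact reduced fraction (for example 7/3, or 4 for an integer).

1. After x ≥ 9: [(9,4/5) (17,0) (16,17) (9,75/4)]
2. After x ≤ 19: [(9,4/5) (17,0) (16,17) (9,75/4)]
3. After y ≥ 10: [(9,10) (279/17,10) (16,17) (9,75/4)]
4. After y ≤ 15: [(9,15) (9,10) (279/17,10) (274/17,15)]
5. Canonical ring: [(9,10) (279/17,10) (274/17,15) (9,15)]

Clipped polygon: [(9,10) (279/17,10) (274/17,15) (9,15)]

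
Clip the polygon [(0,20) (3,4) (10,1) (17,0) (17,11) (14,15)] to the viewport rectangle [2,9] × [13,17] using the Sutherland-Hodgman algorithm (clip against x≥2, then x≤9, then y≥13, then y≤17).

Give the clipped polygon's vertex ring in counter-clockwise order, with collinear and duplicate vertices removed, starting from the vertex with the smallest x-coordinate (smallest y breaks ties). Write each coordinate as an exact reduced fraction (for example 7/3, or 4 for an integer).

Clipped polygon: [(2,13) (9,13) (9,235/14) (42/5,17) (2,17)]

1. After x ≥ 2: [(2,135/7) (2,28/3) (3,4) (10,1) (17,0) (17,11) (14,15)]
2. After x ≤ 9: [(9,235/14) (2,135/7) (2,28/3) (3,4) (9,10/7)]
3. After y ≥ 13: [(9,13) (9,235/14) (2,135/7) (2,13)]
4. After y ≤ 17: [(9,13) (9,235/14) (42/5,17) (2,17) (2,13)]
5. Canonical ring: [(2,13) (9,13) (9,235/14) (42/5,17) (2,17)]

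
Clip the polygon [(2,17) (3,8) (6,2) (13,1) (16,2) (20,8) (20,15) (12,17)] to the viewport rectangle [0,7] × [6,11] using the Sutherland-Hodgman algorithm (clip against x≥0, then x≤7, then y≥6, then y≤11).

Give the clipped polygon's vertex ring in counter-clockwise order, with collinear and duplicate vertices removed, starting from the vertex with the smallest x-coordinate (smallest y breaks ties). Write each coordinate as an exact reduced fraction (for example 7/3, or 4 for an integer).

Clipped polygon: [(8/3,11) (3,8) (4,6) (7,6) (7,11)]

1. After x ≥ 0: [(2,17) (3,8) (6,2) (13,1) (16,2) (20,8) (20,15) (12,17)]
2. After x ≤ 7: [(7,17) (2,17) (3,8) (6,2) (7,13/7)]
3. After y ≥ 6: [(7,6) (7,17) (2,17) (3,8) (4,6)]
4. After y ≤ 11: [(7,6) (7,11) (8/3,11) (3,8) (4,6)]
5. Canonical ring: [(8/3,11) (3,8) (4,6) (7,6) (7,11)]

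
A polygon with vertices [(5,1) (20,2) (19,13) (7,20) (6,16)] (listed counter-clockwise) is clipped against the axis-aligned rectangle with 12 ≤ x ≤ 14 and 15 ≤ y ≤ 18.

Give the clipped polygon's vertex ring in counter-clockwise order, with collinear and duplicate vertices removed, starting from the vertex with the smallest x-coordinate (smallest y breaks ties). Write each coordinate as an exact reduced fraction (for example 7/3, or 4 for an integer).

Clipped polygon: [(12,15) (14,15) (14,191/12) (12,205/12)]

1. After x ≥ 12: [(12,22/15) (20,2) (19,13) (12,205/12)]
2. After x ≤ 14: [(12,22/15) (14,8/5) (14,191/12) (12,205/12)]
3. After y ≥ 15: [(12,15) (14,15) (14,191/12) (12,205/12)]
4. After y ≤ 18: [(12,15) (14,15) (14,191/12) (12,205/12)]
5. Canonical ring: [(12,15) (14,15) (14,191/12) (12,205/12)]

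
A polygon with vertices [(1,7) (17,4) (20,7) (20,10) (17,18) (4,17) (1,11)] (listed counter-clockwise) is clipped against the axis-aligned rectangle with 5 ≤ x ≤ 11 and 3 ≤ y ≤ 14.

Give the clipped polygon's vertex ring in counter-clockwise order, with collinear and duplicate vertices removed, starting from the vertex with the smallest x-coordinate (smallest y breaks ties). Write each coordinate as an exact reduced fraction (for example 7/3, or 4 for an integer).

Clipped polygon: [(5,25/4) (11,41/8) (11,14) (5,14)]

1. After x ≥ 5: [(5,25/4) (17,4) (20,7) (20,10) (17,18) (5,222/13)]
2. After x ≤ 11: [(5,25/4) (11,41/8) (11,228/13) (5,222/13)]
3. After y ≥ 3: [(5,25/4) (11,41/8) (11,228/13) (5,222/13)]
4. After y ≤ 14: [(5,14) (5,25/4) (11,41/8) (11,14)]
5. Canonical ring: [(5,25/4) (11,41/8) (11,14) (5,14)]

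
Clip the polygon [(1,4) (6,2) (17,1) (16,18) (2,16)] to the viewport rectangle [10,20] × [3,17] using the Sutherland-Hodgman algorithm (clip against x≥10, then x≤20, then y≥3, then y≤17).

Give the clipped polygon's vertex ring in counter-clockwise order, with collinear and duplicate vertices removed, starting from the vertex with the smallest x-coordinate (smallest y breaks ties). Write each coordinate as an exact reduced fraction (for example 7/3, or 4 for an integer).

1. After x ≥ 10: [(10,18/11) (17,1) (16,18) (10,120/7)]
2. After x ≤ 20: [(10,18/11) (17,1) (16,18) (10,120/7)]
3. After y ≥ 3: [(10,3) (287/17,3) (16,18) (10,120/7)]
4. After y ≤ 17: [(10,17) (10,3) (287/17,3) (273/17,17)]
5. Canonical ring: [(10,3) (287/17,3) (273/17,17) (10,17)]

Clipped polygon: [(10,3) (287/17,3) (273/17,17) (10,17)]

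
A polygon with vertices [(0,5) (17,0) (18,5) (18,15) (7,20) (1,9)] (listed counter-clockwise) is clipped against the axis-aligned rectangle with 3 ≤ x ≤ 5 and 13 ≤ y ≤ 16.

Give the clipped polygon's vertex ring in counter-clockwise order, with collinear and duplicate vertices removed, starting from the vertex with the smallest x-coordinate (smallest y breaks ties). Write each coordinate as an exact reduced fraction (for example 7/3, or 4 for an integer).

Clipped polygon: [(35/11,13) (5,13) (5,16) (53/11,16)]

1. After x ≥ 3: [(3,70/17) (17,0) (18,5) (18,15) (7,20) (3,38/3)]
2. After x ≤ 5: [(3,70/17) (5,60/17) (5,49/3) (3,38/3)]
3. After y ≥ 13: [(5,13) (5,49/3) (35/11,13)]
4. After y ≤ 16: [(5,13) (5,16) (53/11,16) (35/11,13)]
5. Canonical ring: [(35/11,13) (5,13) (5,16) (53/11,16)]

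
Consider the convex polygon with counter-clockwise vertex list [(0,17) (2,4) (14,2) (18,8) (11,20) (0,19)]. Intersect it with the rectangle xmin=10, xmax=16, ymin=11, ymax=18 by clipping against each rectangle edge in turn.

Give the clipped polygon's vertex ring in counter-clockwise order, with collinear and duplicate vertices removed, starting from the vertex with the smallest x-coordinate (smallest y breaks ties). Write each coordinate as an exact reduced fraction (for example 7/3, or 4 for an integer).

Clipped polygon: [(10,11) (16,11) (16,80/7) (73/6,18) (10,18)]

1. After x ≥ 10: [(10,8/3) (14,2) (18,8) (11,20) (10,219/11)]
2. After x ≤ 16: [(10,8/3) (14,2) (16,5) (16,80/7) (11,20) (10,219/11)]
3. After y ≥ 11: [(10,11) (16,11) (16,80/7) (11,20) (10,219/11)]
4. After y ≤ 18: [(10,18) (10,11) (16,11) (16,80/7) (73/6,18)]
5. Canonical ring: [(10,11) (16,11) (16,80/7) (73/6,18) (10,18)]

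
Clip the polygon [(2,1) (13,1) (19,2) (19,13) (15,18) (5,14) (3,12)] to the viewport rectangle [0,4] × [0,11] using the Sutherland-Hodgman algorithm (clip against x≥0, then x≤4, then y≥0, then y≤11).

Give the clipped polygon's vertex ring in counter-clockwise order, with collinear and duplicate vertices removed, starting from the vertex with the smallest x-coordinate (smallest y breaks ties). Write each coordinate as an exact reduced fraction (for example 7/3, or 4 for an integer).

Clipped polygon: [(2,1) (4,1) (4,11) (32/11,11)]

1. After x ≥ 0: [(2,1) (13,1) (19,2) (19,13) (15,18) (5,14) (3,12)]
2. After x ≤ 4: [(2,1) (4,1) (4,13) (3,12)]
3. After y ≥ 0: [(2,1) (4,1) (4,13) (3,12)]
4. After y ≤ 11: [(32/11,11) (2,1) (4,1) (4,11)]
5. Canonical ring: [(2,1) (4,1) (4,11) (32/11,11)]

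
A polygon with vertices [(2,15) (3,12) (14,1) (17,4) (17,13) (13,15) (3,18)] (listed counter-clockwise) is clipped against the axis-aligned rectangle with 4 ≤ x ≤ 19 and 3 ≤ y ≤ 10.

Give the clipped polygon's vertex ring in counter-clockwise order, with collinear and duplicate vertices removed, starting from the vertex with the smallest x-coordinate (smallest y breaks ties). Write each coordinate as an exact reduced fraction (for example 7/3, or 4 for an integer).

Clipped polygon: [(5,10) (12,3) (16,3) (17,4) (17,10)]

1. After x ≥ 4: [(4,11) (14,1) (17,4) (17,13) (13,15) (4,177/10)]
2. After x ≤ 19: [(4,11) (14,1) (17,4) (17,13) (13,15) (4,177/10)]
3. After y ≥ 3: [(4,11) (12,3) (16,3) (17,4) (17,13) (13,15) (4,177/10)]
4. After y ≤ 10: [(5,10) (12,3) (16,3) (17,4) (17,10)]
5. Canonical ring: [(5,10) (12,3) (16,3) (17,4) (17,10)]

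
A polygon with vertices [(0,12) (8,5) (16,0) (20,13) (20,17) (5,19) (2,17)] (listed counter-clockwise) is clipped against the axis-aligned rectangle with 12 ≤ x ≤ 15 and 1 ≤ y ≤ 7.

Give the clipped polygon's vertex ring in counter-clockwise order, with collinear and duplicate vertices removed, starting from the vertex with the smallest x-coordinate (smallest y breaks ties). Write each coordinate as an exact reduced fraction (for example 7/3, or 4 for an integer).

1. After x ≥ 12: [(12,5/2) (16,0) (20,13) (20,17) (12,271/15)]
2. After x ≤ 15: [(12,5/2) (15,5/8) (15,53/3) (12,271/15)]
3. After y ≥ 1: [(12,5/2) (72/5,1) (15,1) (15,53/3) (12,271/15)]
4. After y ≤ 7: [(12,7) (12,5/2) (72/5,1) (15,1) (15,7)]
5. Canonical ring: [(12,5/2) (72/5,1) (15,1) (15,7) (12,7)]

Clipped polygon: [(12,5/2) (72/5,1) (15,1) (15,7) (12,7)]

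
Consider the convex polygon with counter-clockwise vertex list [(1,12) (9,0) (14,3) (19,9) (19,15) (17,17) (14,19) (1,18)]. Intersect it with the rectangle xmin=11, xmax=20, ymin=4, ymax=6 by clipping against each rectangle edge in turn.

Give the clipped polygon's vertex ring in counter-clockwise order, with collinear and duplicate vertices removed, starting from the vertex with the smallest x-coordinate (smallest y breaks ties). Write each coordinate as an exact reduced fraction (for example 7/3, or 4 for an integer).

Clipped polygon: [(11,4) (89/6,4) (33/2,6) (11,6)]

1. After x ≥ 11: [(11,6/5) (14,3) (19,9) (19,15) (17,17) (14,19) (11,244/13)]
2. After x ≤ 20: [(11,6/5) (14,3) (19,9) (19,15) (17,17) (14,19) (11,244/13)]
3. After y ≥ 4: [(11,4) (89/6,4) (19,9) (19,15) (17,17) (14,19) (11,244/13)]
4. After y ≤ 6: [(11,6) (11,4) (89/6,4) (33/2,6)]
5. Canonical ring: [(11,4) (89/6,4) (33/2,6) (11,6)]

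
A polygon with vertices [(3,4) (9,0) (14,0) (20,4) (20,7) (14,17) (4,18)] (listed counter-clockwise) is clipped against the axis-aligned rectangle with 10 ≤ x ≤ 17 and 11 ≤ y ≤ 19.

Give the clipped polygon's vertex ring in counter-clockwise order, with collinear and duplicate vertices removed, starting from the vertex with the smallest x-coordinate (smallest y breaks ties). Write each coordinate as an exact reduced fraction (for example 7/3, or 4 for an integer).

1. After x ≥ 10: [(10,0) (14,0) (20,4) (20,7) (14,17) (10,87/5)]
2. After x ≤ 17: [(10,0) (14,0) (17,2) (17,12) (14,17) (10,87/5)]
3. After y ≥ 11: [(10,11) (17,11) (17,12) (14,17) (10,87/5)]
4. After y ≤ 19: [(10,11) (17,11) (17,12) (14,17) (10,87/5)]
5. Canonical ring: [(10,11) (17,11) (17,12) (14,17) (10,87/5)]

Clipped polygon: [(10,11) (17,11) (17,12) (14,17) (10,87/5)]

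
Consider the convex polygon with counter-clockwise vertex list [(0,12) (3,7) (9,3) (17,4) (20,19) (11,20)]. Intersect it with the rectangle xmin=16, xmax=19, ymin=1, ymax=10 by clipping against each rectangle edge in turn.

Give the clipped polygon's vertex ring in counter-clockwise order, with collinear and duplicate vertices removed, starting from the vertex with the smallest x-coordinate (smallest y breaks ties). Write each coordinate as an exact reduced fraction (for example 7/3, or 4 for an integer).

Clipped polygon: [(16,31/8) (17,4) (91/5,10) (16,10)]

1. After x ≥ 16: [(16,31/8) (17,4) (20,19) (16,175/9)]
2. After x ≤ 19: [(16,31/8) (17,4) (19,14) (19,172/9) (16,175/9)]
3. After y ≥ 1: [(16,31/8) (17,4) (19,14) (19,172/9) (16,175/9)]
4. After y ≤ 10: [(16,10) (16,31/8) (17,4) (91/5,10)]
5. Canonical ring: [(16,31/8) (17,4) (91/5,10) (16,10)]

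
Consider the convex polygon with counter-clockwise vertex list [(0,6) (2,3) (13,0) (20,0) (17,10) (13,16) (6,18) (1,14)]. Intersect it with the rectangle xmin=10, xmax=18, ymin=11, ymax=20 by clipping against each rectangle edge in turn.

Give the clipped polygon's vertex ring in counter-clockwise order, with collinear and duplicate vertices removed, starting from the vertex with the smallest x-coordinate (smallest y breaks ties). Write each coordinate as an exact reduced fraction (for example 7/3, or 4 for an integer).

Clipped polygon: [(10,11) (49/3,11) (13,16) (10,118/7)]

1. After x ≥ 10: [(10,9/11) (13,0) (20,0) (17,10) (13,16) (10,118/7)]
2. After x ≤ 18: [(10,9/11) (13,0) (18,0) (18,20/3) (17,10) (13,16) (10,118/7)]
3. After y ≥ 11: [(10,11) (49/3,11) (13,16) (10,118/7)]
4. After y ≤ 20: [(10,11) (49/3,11) (13,16) (10,118/7)]
5. Canonical ring: [(10,11) (49/3,11) (13,16) (10,118/7)]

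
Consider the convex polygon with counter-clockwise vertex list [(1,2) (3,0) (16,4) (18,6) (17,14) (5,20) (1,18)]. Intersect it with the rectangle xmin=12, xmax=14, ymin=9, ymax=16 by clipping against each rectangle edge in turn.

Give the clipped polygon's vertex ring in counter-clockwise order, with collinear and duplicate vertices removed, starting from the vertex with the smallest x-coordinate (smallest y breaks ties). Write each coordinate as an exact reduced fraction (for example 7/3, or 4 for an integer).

1. After x ≥ 12: [(12,36/13) (16,4) (18,6) (17,14) (12,33/2)]
2. After x ≤ 14: [(12,36/13) (14,44/13) (14,31/2) (12,33/2)]
3. After y ≥ 9: [(12,9) (14,9) (14,31/2) (12,33/2)]
4. After y ≤ 16: [(12,16) (12,9) (14,9) (14,31/2) (13,16)]
5. Canonical ring: [(12,9) (14,9) (14,31/2) (13,16) (12,16)]

Clipped polygon: [(12,9) (14,9) (14,31/2) (13,16) (12,16)]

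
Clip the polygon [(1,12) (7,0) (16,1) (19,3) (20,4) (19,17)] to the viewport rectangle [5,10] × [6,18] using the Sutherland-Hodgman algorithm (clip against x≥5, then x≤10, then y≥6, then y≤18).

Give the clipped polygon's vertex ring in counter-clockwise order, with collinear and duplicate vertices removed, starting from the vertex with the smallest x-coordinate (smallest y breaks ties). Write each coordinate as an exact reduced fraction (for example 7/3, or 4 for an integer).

1. After x ≥ 5: [(5,118/9) (5,4) (7,0) (16,1) (19,3) (20,4) (19,17)]
2. After x ≤ 10: [(10,29/2) (5,118/9) (5,4) (7,0) (10,1/3)]
3. After y ≥ 6: [(10,6) (10,29/2) (5,118/9) (5,6)]
4. After y ≤ 18: [(10,6) (10,29/2) (5,118/9) (5,6)]
5. Canonical ring: [(5,6) (10,6) (10,29/2) (5,118/9)]

Clipped polygon: [(5,6) (10,6) (10,29/2) (5,118/9)]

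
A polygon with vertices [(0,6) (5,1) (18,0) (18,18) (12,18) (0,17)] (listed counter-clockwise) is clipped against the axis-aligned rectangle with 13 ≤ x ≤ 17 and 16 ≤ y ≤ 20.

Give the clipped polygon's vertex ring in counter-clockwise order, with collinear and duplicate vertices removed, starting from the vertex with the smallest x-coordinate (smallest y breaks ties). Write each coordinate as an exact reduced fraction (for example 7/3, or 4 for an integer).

1. After x ≥ 13: [(13,5/13) (18,0) (18,18) (13,18)]
2. After x ≤ 17: [(13,5/13) (17,1/13) (17,18) (13,18)]
3. After y ≥ 16: [(13,16) (17,16) (17,18) (13,18)]
4. After y ≤ 20: [(13,16) (17,16) (17,18) (13,18)]
5. Canonical ring: [(13,16) (17,16) (17,18) (13,18)]

Clipped polygon: [(13,16) (17,16) (17,18) (13,18)]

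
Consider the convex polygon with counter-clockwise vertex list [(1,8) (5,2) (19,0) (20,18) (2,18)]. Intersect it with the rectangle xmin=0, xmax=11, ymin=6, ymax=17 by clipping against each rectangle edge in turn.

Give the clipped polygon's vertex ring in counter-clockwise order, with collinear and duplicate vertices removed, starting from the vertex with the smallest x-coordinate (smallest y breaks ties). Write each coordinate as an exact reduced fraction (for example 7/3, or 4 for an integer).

1. After x ≥ 0: [(1,8) (5,2) (19,0) (20,18) (2,18)]
2. After x ≤ 11: [(1,8) (5,2) (11,8/7) (11,18) (2,18)]
3. After y ≥ 6: [(1,8) (7/3,6) (11,6) (11,18) (2,18)]
4. After y ≤ 17: [(19/10,17) (1,8) (7/3,6) (11,6) (11,17)]
5. Canonical ring: [(1,8) (7/3,6) (11,6) (11,17) (19/10,17)]

Clipped polygon: [(1,8) (7/3,6) (11,6) (11,17) (19/10,17)]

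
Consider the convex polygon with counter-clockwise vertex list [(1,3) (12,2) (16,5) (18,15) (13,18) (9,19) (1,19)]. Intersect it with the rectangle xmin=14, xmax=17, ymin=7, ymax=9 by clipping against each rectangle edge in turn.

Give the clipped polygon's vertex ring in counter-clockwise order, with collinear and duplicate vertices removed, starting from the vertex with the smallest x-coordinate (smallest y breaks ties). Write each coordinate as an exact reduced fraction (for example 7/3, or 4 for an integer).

Clipped polygon: [(14,7) (82/5,7) (84/5,9) (14,9)]

1. After x ≥ 14: [(14,7/2) (16,5) (18,15) (14,87/5)]
2. After x ≤ 17: [(14,7/2) (16,5) (17,10) (17,78/5) (14,87/5)]
3. After y ≥ 7: [(14,7) (82/5,7) (17,10) (17,78/5) (14,87/5)]
4. After y ≤ 9: [(14,9) (14,7) (82/5,7) (84/5,9)]
5. Canonical ring: [(14,7) (82/5,7) (84/5,9) (14,9)]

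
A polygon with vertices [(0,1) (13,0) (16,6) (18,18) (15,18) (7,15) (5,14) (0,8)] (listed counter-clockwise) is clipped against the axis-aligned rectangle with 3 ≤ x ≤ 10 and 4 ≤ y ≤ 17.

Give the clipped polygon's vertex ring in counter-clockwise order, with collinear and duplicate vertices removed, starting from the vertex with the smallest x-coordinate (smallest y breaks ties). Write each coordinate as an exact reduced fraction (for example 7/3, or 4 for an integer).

Clipped polygon: [(3,4) (10,4) (10,129/8) (7,15) (5,14) (3,58/5)]

1. After x ≥ 3: [(3,10/13) (13,0) (16,6) (18,18) (15,18) (7,15) (5,14) (3,58/5)]
2. After x ≤ 10: [(3,10/13) (10,3/13) (10,129/8) (7,15) (5,14) (3,58/5)]
3. After y ≥ 4: [(3,4) (10,4) (10,129/8) (7,15) (5,14) (3,58/5)]
4. After y ≤ 17: [(3,4) (10,4) (10,129/8) (7,15) (5,14) (3,58/5)]
5. Canonical ring: [(3,4) (10,4) (10,129/8) (7,15) (5,14) (3,58/5)]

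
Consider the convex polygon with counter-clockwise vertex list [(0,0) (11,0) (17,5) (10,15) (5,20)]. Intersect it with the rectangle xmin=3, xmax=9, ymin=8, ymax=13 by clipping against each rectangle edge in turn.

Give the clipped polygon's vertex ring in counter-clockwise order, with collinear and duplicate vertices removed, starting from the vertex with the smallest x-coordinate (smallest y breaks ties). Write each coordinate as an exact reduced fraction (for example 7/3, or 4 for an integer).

Clipped polygon: [(3,8) (9,8) (9,13) (13/4,13) (3,12)]

1. After x ≥ 3: [(3,12) (3,0) (11,0) (17,5) (10,15) (5,20)]
2. After x ≤ 9: [(3,12) (3,0) (9,0) (9,16) (5,20)]
3. After y ≥ 8: [(3,12) (3,8) (9,8) (9,16) (5,20)]
4. After y ≤ 13: [(13/4,13) (3,12) (3,8) (9,8) (9,13)]
5. Canonical ring: [(3,8) (9,8) (9,13) (13/4,13) (3,12)]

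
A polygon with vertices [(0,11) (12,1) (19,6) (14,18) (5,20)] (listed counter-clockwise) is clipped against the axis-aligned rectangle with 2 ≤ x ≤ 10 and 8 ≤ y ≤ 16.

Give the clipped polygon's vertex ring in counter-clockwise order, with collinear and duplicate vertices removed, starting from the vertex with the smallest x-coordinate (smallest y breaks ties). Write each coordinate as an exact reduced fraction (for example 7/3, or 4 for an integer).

Clipped polygon: [(2,28/3) (18/5,8) (10,8) (10,16) (25/9,16) (2,73/5)]

1. After x ≥ 2: [(2,73/5) (2,28/3) (12,1) (19,6) (14,18) (5,20)]
2. After x ≤ 10: [(2,73/5) (2,28/3) (10,8/3) (10,170/9) (5,20)]
3. After y ≥ 8: [(2,73/5) (2,28/3) (18/5,8) (10,8) (10,170/9) (5,20)]
4. After y ≤ 16: [(25/9,16) (2,73/5) (2,28/3) (18/5,8) (10,8) (10,16)]
5. Canonical ring: [(2,28/3) (18/5,8) (10,8) (10,16) (25/9,16) (2,73/5)]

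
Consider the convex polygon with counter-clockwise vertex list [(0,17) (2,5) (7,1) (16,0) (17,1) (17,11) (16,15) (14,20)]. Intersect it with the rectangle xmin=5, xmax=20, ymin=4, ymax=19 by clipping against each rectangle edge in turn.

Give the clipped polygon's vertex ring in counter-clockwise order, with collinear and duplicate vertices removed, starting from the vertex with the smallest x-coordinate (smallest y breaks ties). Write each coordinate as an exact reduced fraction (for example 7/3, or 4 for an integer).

Clipped polygon: [(5,4) (17,4) (17,11) (16,15) (72/5,19) (28/3,19) (5,253/14)]

1. After x ≥ 5: [(5,253/14) (5,13/5) (7,1) (16,0) (17,1) (17,11) (16,15) (14,20)]
2. After x ≤ 20: [(5,253/14) (5,13/5) (7,1) (16,0) (17,1) (17,11) (16,15) (14,20)]
3. After y ≥ 4: [(5,253/14) (5,4) (17,4) (17,11) (16,15) (14,20)]
4. After y ≤ 19: [(28/3,19) (5,253/14) (5,4) (17,4) (17,11) (16,15) (72/5,19)]
5. Canonical ring: [(5,4) (17,4) (17,11) (16,15) (72/5,19) (28/3,19) (5,253/14)]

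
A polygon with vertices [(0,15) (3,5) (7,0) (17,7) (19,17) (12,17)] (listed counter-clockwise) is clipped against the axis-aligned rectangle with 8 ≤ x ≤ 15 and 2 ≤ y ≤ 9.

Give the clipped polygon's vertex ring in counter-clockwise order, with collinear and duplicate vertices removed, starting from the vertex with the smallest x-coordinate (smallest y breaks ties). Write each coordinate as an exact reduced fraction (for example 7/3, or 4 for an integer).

Clipped polygon: [(8,2) (69/7,2) (15,28/5) (15,9) (8,9)]

1. After x ≥ 8: [(8,49/3) (8,7/10) (17,7) (19,17) (12,17)]
2. After x ≤ 15: [(8,49/3) (8,7/10) (15,28/5) (15,17) (12,17)]
3. After y ≥ 2: [(8,49/3) (8,2) (69/7,2) (15,28/5) (15,17) (12,17)]
4. After y ≤ 9: [(8,9) (8,2) (69/7,2) (15,28/5) (15,9)]
5. Canonical ring: [(8,2) (69/7,2) (15,28/5) (15,9) (8,9)]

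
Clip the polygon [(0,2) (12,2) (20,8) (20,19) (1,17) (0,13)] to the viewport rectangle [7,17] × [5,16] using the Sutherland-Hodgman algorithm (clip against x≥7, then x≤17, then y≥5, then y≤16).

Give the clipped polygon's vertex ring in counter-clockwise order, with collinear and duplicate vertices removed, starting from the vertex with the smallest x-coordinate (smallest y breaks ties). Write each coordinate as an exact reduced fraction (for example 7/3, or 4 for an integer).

Clipped polygon: [(7,5) (16,5) (17,23/4) (17,16) (7,16)]

1. After x ≥ 7: [(7,2) (12,2) (20,8) (20,19) (7,335/19)]
2. After x ≤ 17: [(7,2) (12,2) (17,23/4) (17,355/19) (7,335/19)]
3. After y ≥ 5: [(7,5) (16,5) (17,23/4) (17,355/19) (7,335/19)]
4. After y ≤ 16: [(7,16) (7,5) (16,5) (17,23/4) (17,16)]
5. Canonical ring: [(7,5) (16,5) (17,23/4) (17,16) (7,16)]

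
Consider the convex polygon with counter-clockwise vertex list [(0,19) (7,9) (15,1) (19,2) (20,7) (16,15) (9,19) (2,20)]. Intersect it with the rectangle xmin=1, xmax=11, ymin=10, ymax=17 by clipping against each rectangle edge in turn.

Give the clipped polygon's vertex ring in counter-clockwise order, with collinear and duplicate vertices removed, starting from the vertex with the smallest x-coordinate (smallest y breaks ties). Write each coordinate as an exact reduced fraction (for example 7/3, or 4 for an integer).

Clipped polygon: [(7/5,17) (63/10,10) (11,10) (11,17)]

1. After x ≥ 1: [(1,39/2) (1,123/7) (7,9) (15,1) (19,2) (20,7) (16,15) (9,19) (2,20)]
2. After x ≤ 11: [(1,39/2) (1,123/7) (7,9) (11,5) (11,125/7) (9,19) (2,20)]
3. After y ≥ 10: [(1,39/2) (1,123/7) (63/10,10) (11,10) (11,125/7) (9,19) (2,20)]
4. After y ≤ 17: [(7/5,17) (63/10,10) (11,10) (11,17)]
5. Canonical ring: [(7/5,17) (63/10,10) (11,10) (11,17)]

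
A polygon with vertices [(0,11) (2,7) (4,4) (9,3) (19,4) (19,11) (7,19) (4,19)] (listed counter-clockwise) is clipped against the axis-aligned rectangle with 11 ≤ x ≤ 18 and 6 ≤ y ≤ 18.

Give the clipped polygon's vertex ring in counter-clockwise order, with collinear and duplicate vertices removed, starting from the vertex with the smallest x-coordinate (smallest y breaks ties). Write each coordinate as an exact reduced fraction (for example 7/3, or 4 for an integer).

1. After x ≥ 11: [(11,16/5) (19,4) (19,11) (11,49/3)]
2. After x ≤ 18: [(11,16/5) (18,39/10) (18,35/3) (11,49/3)]
3. After y ≥ 6: [(11,6) (18,6) (18,35/3) (11,49/3)]
4. After y ≤ 18: [(11,6) (18,6) (18,35/3) (11,49/3)]
5. Canonical ring: [(11,6) (18,6) (18,35/3) (11,49/3)]

Clipped polygon: [(11,6) (18,6) (18,35/3) (11,49/3)]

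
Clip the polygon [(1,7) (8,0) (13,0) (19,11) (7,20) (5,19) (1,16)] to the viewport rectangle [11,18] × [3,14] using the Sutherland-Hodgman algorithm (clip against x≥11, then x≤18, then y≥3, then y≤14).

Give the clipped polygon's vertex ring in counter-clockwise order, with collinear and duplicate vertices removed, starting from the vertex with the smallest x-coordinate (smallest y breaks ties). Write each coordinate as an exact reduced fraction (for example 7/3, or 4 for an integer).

1. After x ≥ 11: [(11,0) (13,0) (19,11) (11,17)]
2. After x ≤ 18: [(11,0) (13,0) (18,55/6) (18,47/4) (11,17)]
3. After y ≥ 3: [(11,3) (161/11,3) (18,55/6) (18,47/4) (11,17)]
4. After y ≤ 14: [(11,14) (11,3) (161/11,3) (18,55/6) (18,47/4) (15,14)]
5. Canonical ring: [(11,3) (161/11,3) (18,55/6) (18,47/4) (15,14) (11,14)]

Clipped polygon: [(11,3) (161/11,3) (18,55/6) (18,47/4) (15,14) (11,14)]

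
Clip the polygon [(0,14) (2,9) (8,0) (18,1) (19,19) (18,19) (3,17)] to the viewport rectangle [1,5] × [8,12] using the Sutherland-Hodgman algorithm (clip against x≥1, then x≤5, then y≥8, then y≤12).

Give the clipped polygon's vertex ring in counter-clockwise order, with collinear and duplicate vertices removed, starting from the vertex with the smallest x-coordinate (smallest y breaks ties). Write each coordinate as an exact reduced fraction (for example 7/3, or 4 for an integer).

1. After x ≥ 1: [(1,15) (1,23/2) (2,9) (8,0) (18,1) (19,19) (18,19) (3,17)]
2. After x ≤ 5: [(1,15) (1,23/2) (2,9) (5,9/2) (5,259/15) (3,17)]
3. After y ≥ 8: [(1,15) (1,23/2) (2,9) (8/3,8) (5,8) (5,259/15) (3,17)]
4. After y ≤ 12: [(1,12) (1,23/2) (2,9) (8/3,8) (5,8) (5,12)]
5. Canonical ring: [(1,23/2) (2,9) (8/3,8) (5,8) (5,12) (1,12)]

Clipped polygon: [(1,23/2) (2,9) (8/3,8) (5,8) (5,12) (1,12)]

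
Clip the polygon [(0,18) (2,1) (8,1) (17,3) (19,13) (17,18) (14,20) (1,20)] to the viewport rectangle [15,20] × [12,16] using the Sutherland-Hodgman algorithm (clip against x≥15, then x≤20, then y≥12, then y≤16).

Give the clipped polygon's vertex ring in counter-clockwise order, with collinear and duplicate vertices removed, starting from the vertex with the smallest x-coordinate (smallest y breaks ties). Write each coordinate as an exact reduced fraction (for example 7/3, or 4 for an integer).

1. After x ≥ 15: [(15,23/9) (17,3) (19,13) (17,18) (15,58/3)]
2. After x ≤ 20: [(15,23/9) (17,3) (19,13) (17,18) (15,58/3)]
3. After y ≥ 12: [(15,12) (94/5,12) (19,13) (17,18) (15,58/3)]
4. After y ≤ 16: [(15,16) (15,12) (94/5,12) (19,13) (89/5,16)]
5. Canonical ring: [(15,12) (94/5,12) (19,13) (89/5,16) (15,16)]

Clipped polygon: [(15,12) (94/5,12) (19,13) (89/5,16) (15,16)]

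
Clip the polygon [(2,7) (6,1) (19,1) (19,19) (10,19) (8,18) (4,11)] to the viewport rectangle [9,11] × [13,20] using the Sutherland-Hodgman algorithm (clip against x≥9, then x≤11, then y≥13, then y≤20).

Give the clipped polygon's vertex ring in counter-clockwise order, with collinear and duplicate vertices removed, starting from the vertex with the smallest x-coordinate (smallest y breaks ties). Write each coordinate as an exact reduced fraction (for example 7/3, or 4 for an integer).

Clipped polygon: [(9,13) (11,13) (11,19) (10,19) (9,37/2)]

1. After x ≥ 9: [(9,1) (19,1) (19,19) (10,19) (9,37/2)]
2. After x ≤ 11: [(9,1) (11,1) (11,19) (10,19) (9,37/2)]
3. After y ≥ 13: [(9,13) (11,13) (11,19) (10,19) (9,37/2)]
4. After y ≤ 20: [(9,13) (11,13) (11,19) (10,19) (9,37/2)]
5. Canonical ring: [(9,13) (11,13) (11,19) (10,19) (9,37/2)]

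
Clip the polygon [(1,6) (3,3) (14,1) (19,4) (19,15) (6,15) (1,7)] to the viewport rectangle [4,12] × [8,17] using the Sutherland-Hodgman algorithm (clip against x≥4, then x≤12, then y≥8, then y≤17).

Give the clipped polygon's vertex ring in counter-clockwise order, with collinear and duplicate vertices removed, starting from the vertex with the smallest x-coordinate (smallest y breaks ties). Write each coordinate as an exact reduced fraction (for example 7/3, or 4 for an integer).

Clipped polygon: [(4,8) (12,8) (12,15) (6,15) (4,59/5)]

1. After x ≥ 4: [(4,31/11) (14,1) (19,4) (19,15) (6,15) (4,59/5)]
2. After x ≤ 12: [(4,31/11) (12,15/11) (12,15) (6,15) (4,59/5)]
3. After y ≥ 8: [(4,8) (12,8) (12,15) (6,15) (4,59/5)]
4. After y ≤ 17: [(4,8) (12,8) (12,15) (6,15) (4,59/5)]
5. Canonical ring: [(4,8) (12,8) (12,15) (6,15) (4,59/5)]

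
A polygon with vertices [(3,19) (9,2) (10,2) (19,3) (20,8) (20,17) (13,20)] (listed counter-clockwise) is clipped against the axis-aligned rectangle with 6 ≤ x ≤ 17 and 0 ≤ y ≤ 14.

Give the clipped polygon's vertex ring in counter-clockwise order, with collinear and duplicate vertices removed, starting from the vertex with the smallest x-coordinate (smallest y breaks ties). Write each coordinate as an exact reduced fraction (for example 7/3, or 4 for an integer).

1. After x ≥ 6: [(6,193/10) (6,21/2) (9,2) (10,2) (19,3) (20,8) (20,17) (13,20)]
2. After x ≤ 17: [(6,193/10) (6,21/2) (9,2) (10,2) (17,25/9) (17,128/7) (13,20)]
3. After y ≥ 0: [(6,193/10) (6,21/2) (9,2) (10,2) (17,25/9) (17,128/7) (13,20)]
4. After y ≤ 14: [(6,14) (6,21/2) (9,2) (10,2) (17,25/9) (17,14)]
5. Canonical ring: [(6,21/2) (9,2) (10,2) (17,25/9) (17,14) (6,14)]

Clipped polygon: [(6,21/2) (9,2) (10,2) (17,25/9) (17,14) (6,14)]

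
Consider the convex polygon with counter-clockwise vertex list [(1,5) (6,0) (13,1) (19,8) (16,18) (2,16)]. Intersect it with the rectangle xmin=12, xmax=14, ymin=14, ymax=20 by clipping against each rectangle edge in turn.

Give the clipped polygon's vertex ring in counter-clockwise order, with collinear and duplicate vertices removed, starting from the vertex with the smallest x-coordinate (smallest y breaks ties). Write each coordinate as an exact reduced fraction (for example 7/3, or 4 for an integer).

Clipped polygon: [(12,14) (14,14) (14,124/7) (12,122/7)]

1. After x ≥ 12: [(12,6/7) (13,1) (19,8) (16,18) (12,122/7)]
2. After x ≤ 14: [(12,6/7) (13,1) (14,13/6) (14,124/7) (12,122/7)]
3. After y ≥ 14: [(12,14) (14,14) (14,124/7) (12,122/7)]
4. After y ≤ 20: [(12,14) (14,14) (14,124/7) (12,122/7)]
5. Canonical ring: [(12,14) (14,14) (14,124/7) (12,122/7)]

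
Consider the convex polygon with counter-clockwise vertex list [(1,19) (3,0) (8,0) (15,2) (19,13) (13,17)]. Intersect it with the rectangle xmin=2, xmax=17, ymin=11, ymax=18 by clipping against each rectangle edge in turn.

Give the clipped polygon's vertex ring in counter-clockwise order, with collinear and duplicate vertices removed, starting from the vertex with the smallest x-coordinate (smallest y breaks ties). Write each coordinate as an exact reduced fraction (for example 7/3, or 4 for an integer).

1. After x ≥ 2: [(2,113/6) (2,19/2) (3,0) (8,0) (15,2) (19,13) (13,17)]
2. After x ≤ 17: [(2,113/6) (2,19/2) (3,0) (8,0) (15,2) (17,15/2) (17,43/3) (13,17)]
3. After y ≥ 11: [(2,113/6) (2,11) (17,11) (17,43/3) (13,17)]
4. After y ≤ 18: [(7,18) (2,18) (2,11) (17,11) (17,43/3) (13,17)]
5. Canonical ring: [(2,11) (17,11) (17,43/3) (13,17) (7,18) (2,18)]

Clipped polygon: [(2,11) (17,11) (17,43/3) (13,17) (7,18) (2,18)]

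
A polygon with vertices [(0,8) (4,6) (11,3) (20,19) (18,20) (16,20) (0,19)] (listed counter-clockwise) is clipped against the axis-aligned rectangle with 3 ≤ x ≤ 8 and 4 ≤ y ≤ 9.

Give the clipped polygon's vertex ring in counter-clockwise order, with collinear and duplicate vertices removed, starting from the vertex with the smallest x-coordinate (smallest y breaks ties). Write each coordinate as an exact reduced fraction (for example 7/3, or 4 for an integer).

Clipped polygon: [(3,13/2) (4,6) (8,30/7) (8,9) (3,9)]

1. After x ≥ 3: [(3,13/2) (4,6) (11,3) (20,19) (18,20) (16,20) (3,307/16)]
2. After x ≤ 8: [(3,13/2) (4,6) (8,30/7) (8,39/2) (3,307/16)]
3. After y ≥ 4: [(3,13/2) (4,6) (8,30/7) (8,39/2) (3,307/16)]
4. After y ≤ 9: [(3,9) (3,13/2) (4,6) (8,30/7) (8,9)]
5. Canonical ring: [(3,13/2) (4,6) (8,30/7) (8,9) (3,9)]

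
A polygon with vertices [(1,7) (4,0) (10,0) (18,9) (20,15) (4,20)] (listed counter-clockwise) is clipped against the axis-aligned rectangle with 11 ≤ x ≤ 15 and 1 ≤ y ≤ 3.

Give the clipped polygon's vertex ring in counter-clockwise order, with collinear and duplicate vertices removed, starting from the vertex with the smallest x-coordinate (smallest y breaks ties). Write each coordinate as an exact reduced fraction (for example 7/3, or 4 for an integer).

Clipped polygon: [(11,9/8) (38/3,3) (11,3)]

1. After x ≥ 11: [(11,9/8) (18,9) (20,15) (11,285/16)]
2. After x ≤ 15: [(11,9/8) (15,45/8) (15,265/16) (11,285/16)]
3. After y ≥ 1: [(11,9/8) (15,45/8) (15,265/16) (11,285/16)]
4. After y ≤ 3: [(11,3) (11,9/8) (38/3,3)]
5. Canonical ring: [(11,9/8) (38/3,3) (11,3)]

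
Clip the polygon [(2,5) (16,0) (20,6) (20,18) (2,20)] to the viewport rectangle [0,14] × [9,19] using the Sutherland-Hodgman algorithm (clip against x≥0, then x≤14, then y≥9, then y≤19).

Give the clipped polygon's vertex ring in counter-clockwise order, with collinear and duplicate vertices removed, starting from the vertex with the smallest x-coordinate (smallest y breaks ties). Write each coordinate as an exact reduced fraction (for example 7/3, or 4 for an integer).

1. After x ≥ 0: [(2,5) (16,0) (20,6) (20,18) (2,20)]
2. After x ≤ 14: [(2,5) (14,5/7) (14,56/3) (2,20)]
3. After y ≥ 9: [(2,9) (14,9) (14,56/3) (2,20)]
4. After y ≤ 19: [(2,19) (2,9) (14,9) (14,56/3) (11,19)]
5. Canonical ring: [(2,9) (14,9) (14,56/3) (11,19) (2,19)]

Clipped polygon: [(2,9) (14,9) (14,56/3) (11,19) (2,19)]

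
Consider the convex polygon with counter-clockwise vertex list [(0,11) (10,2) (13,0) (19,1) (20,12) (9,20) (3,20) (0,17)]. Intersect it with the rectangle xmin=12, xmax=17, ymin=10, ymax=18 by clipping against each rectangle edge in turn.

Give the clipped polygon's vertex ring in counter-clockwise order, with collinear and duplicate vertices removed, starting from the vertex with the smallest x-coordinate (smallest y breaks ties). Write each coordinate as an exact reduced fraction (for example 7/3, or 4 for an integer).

1. After x ≥ 12: [(12,2/3) (13,0) (19,1) (20,12) (12,196/11)]
2. After x ≤ 17: [(12,2/3) (13,0) (17,2/3) (17,156/11) (12,196/11)]
3. After y ≥ 10: [(12,10) (17,10) (17,156/11) (12,196/11)]
4. After y ≤ 18: [(12,10) (17,10) (17,156/11) (12,196/11)]
5. Canonical ring: [(12,10) (17,10) (17,156/11) (12,196/11)]

Clipped polygon: [(12,10) (17,10) (17,156/11) (12,196/11)]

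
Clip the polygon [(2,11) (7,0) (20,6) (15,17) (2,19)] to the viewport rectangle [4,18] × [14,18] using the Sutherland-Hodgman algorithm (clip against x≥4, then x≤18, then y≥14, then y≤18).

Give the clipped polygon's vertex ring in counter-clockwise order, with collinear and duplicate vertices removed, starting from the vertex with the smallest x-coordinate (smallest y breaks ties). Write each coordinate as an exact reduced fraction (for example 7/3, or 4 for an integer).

Clipped polygon: [(4,14) (180/11,14) (15,17) (17/2,18) (4,18)]

1. After x ≥ 4: [(4,33/5) (7,0) (20,6) (15,17) (4,243/13)]
2. After x ≤ 18: [(4,33/5) (7,0) (18,66/13) (18,52/5) (15,17) (4,243/13)]
3. After y ≥ 14: [(4,14) (180/11,14) (15,17) (4,243/13)]
4. After y ≤ 18: [(4,18) (4,14) (180/11,14) (15,17) (17/2,18)]
5. Canonical ring: [(4,14) (180/11,14) (15,17) (17/2,18) (4,18)]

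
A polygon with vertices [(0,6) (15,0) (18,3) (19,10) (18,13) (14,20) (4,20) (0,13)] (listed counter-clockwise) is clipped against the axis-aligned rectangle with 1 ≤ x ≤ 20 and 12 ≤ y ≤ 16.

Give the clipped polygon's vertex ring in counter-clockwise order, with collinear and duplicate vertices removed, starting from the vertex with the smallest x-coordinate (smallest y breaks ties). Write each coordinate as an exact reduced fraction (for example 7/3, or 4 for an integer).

1. After x ≥ 1: [(1,28/5) (15,0) (18,3) (19,10) (18,13) (14,20) (4,20) (1,59/4)]
2. After x ≤ 20: [(1,28/5) (15,0) (18,3) (19,10) (18,13) (14,20) (4,20) (1,59/4)]
3. After y ≥ 12: [(1,12) (55/3,12) (18,13) (14,20) (4,20) (1,59/4)]
4. After y ≤ 16: [(1,12) (55/3,12) (18,13) (114/7,16) (12/7,16) (1,59/4)]
5. Canonical ring: [(1,12) (55/3,12) (18,13) (114/7,16) (12/7,16) (1,59/4)]

Clipped polygon: [(1,12) (55/3,12) (18,13) (114/7,16) (12/7,16) (1,59/4)]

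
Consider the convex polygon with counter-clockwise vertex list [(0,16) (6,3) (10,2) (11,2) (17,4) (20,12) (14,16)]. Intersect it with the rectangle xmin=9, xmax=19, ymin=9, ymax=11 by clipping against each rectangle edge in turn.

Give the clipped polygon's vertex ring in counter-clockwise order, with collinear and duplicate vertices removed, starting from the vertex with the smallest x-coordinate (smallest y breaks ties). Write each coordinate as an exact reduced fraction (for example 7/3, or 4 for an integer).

1. After x ≥ 9: [(9,16) (9,9/4) (10,2) (11,2) (17,4) (20,12) (14,16)]
2. After x ≤ 19: [(9,16) (9,9/4) (10,2) (11,2) (17,4) (19,28/3) (19,38/3) (14,16)]
3. After y ≥ 9: [(9,16) (9,9) (151/8,9) (19,28/3) (19,38/3) (14,16)]
4. After y ≤ 11: [(9,11) (9,9) (151/8,9) (19,28/3) (19,11)]
5. Canonical ring: [(9,9) (151/8,9) (19,28/3) (19,11) (9,11)]

Clipped polygon: [(9,9) (151/8,9) (19,28/3) (19,11) (9,11)]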